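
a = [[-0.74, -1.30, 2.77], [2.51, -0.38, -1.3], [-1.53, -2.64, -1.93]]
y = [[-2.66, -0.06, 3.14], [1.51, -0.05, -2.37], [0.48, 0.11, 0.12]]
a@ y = [[1.34, 0.41, 1.09],  [-7.87, -0.27, 8.63],  [-0.84, 0.01, 1.22]]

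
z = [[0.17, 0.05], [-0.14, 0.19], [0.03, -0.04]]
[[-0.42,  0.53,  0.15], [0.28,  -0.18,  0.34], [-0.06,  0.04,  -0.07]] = z@ [[-2.40, 2.79, 0.29], [-0.28, 1.12, 1.98]]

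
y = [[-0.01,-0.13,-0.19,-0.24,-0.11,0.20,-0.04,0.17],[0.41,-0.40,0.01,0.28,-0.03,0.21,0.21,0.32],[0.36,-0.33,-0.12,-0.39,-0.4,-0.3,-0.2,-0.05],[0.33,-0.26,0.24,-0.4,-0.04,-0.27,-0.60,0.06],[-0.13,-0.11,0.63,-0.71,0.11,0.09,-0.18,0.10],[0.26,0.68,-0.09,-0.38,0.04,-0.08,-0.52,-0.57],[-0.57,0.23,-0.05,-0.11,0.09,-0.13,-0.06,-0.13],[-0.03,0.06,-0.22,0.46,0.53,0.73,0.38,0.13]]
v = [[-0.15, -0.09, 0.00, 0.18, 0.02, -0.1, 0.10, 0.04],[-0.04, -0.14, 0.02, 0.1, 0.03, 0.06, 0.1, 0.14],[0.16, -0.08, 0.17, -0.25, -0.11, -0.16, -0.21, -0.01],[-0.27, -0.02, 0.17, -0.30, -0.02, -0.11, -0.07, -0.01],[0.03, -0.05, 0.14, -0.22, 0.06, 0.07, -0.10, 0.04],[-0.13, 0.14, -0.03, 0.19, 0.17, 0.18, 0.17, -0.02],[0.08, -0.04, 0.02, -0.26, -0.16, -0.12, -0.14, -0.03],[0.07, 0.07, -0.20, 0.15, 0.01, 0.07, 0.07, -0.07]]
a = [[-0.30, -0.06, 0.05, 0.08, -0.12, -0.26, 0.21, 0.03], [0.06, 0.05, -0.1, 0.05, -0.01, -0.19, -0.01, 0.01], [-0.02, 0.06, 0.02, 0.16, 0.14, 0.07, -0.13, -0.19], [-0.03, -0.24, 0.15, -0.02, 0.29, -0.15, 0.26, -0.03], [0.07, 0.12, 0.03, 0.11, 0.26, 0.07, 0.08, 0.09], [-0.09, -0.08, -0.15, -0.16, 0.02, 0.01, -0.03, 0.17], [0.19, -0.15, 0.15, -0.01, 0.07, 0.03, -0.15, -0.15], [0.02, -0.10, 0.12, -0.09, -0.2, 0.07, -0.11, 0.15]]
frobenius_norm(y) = 2.51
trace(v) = -0.39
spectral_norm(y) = 1.69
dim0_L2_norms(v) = [0.39, 0.25, 0.35, 0.61, 0.27, 0.33, 0.36, 0.17]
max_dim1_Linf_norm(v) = 0.3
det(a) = 0.00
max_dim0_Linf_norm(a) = 0.3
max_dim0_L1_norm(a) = 1.11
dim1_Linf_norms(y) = [0.24, 0.41, 0.4, 0.6, 0.71, 0.68, 0.57, 0.73]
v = a @ y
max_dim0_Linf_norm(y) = 0.73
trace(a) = 0.02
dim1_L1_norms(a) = [1.11, 0.48, 0.79, 1.17, 0.83, 0.71, 0.9, 0.86]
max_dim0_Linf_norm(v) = 0.3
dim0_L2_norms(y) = [0.9, 0.94, 0.75, 1.15, 0.69, 0.9, 0.95, 0.71]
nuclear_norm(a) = 2.54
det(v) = 0.00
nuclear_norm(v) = 2.04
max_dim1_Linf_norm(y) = 0.73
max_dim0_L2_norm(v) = 0.61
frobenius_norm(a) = 1.05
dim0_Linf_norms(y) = [0.57, 0.68, 0.63, 0.71, 0.53, 0.73, 0.6, 0.57]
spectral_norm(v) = 0.82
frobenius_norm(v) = 1.02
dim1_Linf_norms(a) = [0.3, 0.19, 0.19, 0.29, 0.26, 0.17, 0.19, 0.2]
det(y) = 0.00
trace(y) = -0.83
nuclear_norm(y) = 5.63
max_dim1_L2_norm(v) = 0.46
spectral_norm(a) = 0.60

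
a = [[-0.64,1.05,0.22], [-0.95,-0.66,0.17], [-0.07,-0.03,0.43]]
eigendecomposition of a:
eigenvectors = [[-0.73+0.00j, (-0.73-0j), (0.19+0j)], [(0.01-0.69j), (0.01+0.69j), -0.01+0.00j], [(-0.02-0.03j), -0.02+0.03j, 0.98+0.00j]]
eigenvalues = [(-0.64+1j), (-0.64-1j), (0.42+0j)]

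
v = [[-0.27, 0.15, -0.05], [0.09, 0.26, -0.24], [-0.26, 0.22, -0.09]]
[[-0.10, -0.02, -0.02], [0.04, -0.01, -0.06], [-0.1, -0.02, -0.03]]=v @ [[0.42, 0.08, 0.06], [0.08, 0.04, 0.12], [0.06, 0.12, 0.42]]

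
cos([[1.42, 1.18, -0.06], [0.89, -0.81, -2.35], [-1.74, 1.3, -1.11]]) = [[-0.24,0.26,1.29], [-1.76,0.82,-3.24], [-1.13,2.78,0.85]]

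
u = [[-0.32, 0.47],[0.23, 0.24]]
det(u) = -0.18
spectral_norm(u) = 0.57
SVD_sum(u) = [[-0.27, 0.50],[-0.05, 0.09]] + [[-0.05, -0.03], [0.28, 0.15]]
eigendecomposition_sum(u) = [[-0.39, 0.26], [0.13, -0.08]] + [[0.07, 0.21],[0.10, 0.32]]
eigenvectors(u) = [[-0.95, -0.55], [0.31, -0.83]]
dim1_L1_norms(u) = [0.79, 0.47]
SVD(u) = [[0.98, 0.18],[0.18, -0.98]] @ diag([0.5747098030270346, 0.32172759021356423]) @ [[-0.48, 0.88], [-0.88, -0.48]]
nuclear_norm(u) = 0.90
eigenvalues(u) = [-0.47, 0.39]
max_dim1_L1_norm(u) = 0.79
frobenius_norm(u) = 0.66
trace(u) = -0.08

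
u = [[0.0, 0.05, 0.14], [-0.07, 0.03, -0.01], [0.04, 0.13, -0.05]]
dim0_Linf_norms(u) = [0.07, 0.13, 0.14]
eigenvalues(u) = [(-0.13+0j), (0.06+0.1j), (0.06-0.1j)]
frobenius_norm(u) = 0.22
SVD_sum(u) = [[-0.01, -0.01, 0.14],[0.0, 0.00, -0.0],[0.01, 0.0, -0.06]] + [[0.01, 0.06, 0.00], [0.0, 0.01, 0.0], [0.03, 0.13, 0.01]] + [[0.00, -0.00, 0.00], [-0.07, 0.02, -0.01], [0.01, -0.00, 0.00]]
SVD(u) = [[-0.92, 0.39, -0.01], [0.03, 0.10, 0.99], [0.39, 0.91, -0.1]] @ diag([0.14936215445629691, 0.14477577866921887, 0.0757028449062165]) @ [[0.09, 0.04, -1.0], [0.2, 0.98, 0.06], [-0.97, 0.21, -0.08]]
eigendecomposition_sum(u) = [[(-0.04+0j), (-0.04+0j), 0.07-0.00j], [(-0.02+0j), -0.02+0.00j, (0.03-0j)], [0.05-0.00j, 0.04-0.00j, -0.07+0.00j]] + [[(0.02+0.03j), 0.05-0.05j, 0.04+0.01j], [(-0.03+0.01j), 0.02+0.04j, (-0.02+0.02j)], [(-0+0.02j), 0.04-0.00j, (0.01+0.02j)]] + [[0.02-0.03j,  (0.05+0.05j),  (0.04-0.01j)],[-0.03-0.01j,  0.02-0.04j,  (-0.02-0.02j)],[(-0-0.02j),  (0.04+0j),  (0.01-0.02j)]]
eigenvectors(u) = [[(0.66+0j), (0.71+0j), (0.71-0j)], [0.24+0.00j, -0.17+0.51j, -0.17-0.51j], [-0.71+0.00j, (0.34+0.31j), (0.34-0.31j)]]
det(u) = -0.00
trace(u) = -0.02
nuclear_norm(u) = 0.37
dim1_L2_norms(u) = [0.15, 0.08, 0.14]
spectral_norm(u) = 0.15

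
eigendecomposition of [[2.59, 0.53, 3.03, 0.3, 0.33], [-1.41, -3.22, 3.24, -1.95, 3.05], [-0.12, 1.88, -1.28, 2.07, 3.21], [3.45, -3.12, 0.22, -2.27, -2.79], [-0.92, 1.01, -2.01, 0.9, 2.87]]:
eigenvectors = [[-0.06+0.00j, 0.26+0.34j, 0.26-0.34j, (0.05-0.25j), 0.05+0.25j], [-0.81+0.00j, (-0.49+0.09j), (-0.49-0.09j), 0.57+0.08j, 0.57-0.08j], [(0.34+0j), (-0.11+0.08j), (-0.11-0.08j), 0.07+0.22j, (0.07-0.22j)], [-0.44+0.00j, 0.68+0.00j, (0.68-0j), -0.73+0.00j, (-0.73-0j)], [(0.2+0j), -0.30+0.02j, (-0.3-0.02j), 0.05+0.08j, 0.05-0.08j]]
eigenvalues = [(-6.49+0j), (2.49+1.32j), (2.49-1.32j), (0.1+1.77j), (0.1-1.77j)]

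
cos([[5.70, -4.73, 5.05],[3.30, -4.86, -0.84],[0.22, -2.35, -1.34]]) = [[-3.78, 3.7, -4.88], [-1.71, 1.68, -1.88], [0.6, -0.36, 0.66]]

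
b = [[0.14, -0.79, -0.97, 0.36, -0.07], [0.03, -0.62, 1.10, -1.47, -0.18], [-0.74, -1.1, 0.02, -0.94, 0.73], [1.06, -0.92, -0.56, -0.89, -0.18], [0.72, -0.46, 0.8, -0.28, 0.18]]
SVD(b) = [[0.04, 0.67, 0.14, 0.18, 0.70], [-0.68, -0.38, -0.10, -0.35, 0.51], [-0.5, 0.11, 0.78, 0.21, -0.29], [-0.43, 0.62, -0.43, -0.29, -0.40], [-0.32, -0.12, -0.41, 0.85, -0.01]] @ diag([2.614767321865489, 1.8672404168552847, 1.5115556482860106, 0.7166988743568832, 0.38606647587782145]) @ [[-0.13, 0.57, -0.31, 0.75, -0.08], [0.30, -0.50, -0.81, 0.09, -0.02], [-0.87, -0.22, -0.21, -0.03, 0.39], [0.24, -0.39, 0.39, 0.56, 0.56], [-0.27, -0.48, 0.25, 0.34, -0.72]]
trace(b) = -1.17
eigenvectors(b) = [[(0.34+0j), 0.34-0.00j, (-0.07+0j), 0.57+0.00j, (0.57-0j)],[(0.11-0.38j), (0.11+0.38j), -0.44+0.00j, (-0.47+0.01j), -0.47-0.01j],[0.63+0.00j, (0.63-0j), (0.52+0j), (-0.06-0.1j), -0.06+0.10j],[(0.39-0.23j), 0.39+0.23j, (0.46+0j), (0.48-0j), 0.48+0.00j],[(-0.25-0.26j), -0.25+0.26j, -0.57+0.00j, 0.43-0.17j, 0.43+0.17j]]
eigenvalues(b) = [(-1.44+0.71j), (-1.44-0.71j), (-0.59+0j), (1.15+0.18j), (1.15-0.18j)]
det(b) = -2.04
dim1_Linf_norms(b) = [0.97, 1.47, 1.1, 1.06, 0.8]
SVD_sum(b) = [[-0.01, 0.06, -0.03, 0.08, -0.01], [0.23, -1.01, 0.55, -1.33, 0.15], [0.17, -0.74, 0.40, -0.97, 0.11], [0.14, -0.64, 0.35, -0.85, 0.1], [0.11, -0.47, 0.26, -0.62, 0.07]] + [[0.38, -0.63, -1.01, 0.12, -0.02],[-0.21, 0.35, 0.57, -0.07, 0.01],[0.06, -0.1, -0.17, 0.02, -0.0],[0.35, -0.58, -0.93, 0.11, -0.02],[-0.07, 0.11, 0.18, -0.02, 0.0]] + [[-0.18, -0.05, -0.04, -0.01, 0.08], [0.13, 0.03, 0.03, 0.0, -0.06], [-1.03, -0.26, -0.25, -0.03, 0.46], [0.57, 0.14, 0.14, 0.02, -0.25], [0.54, 0.13, 0.13, 0.02, -0.24]] + [[0.03, -0.05, 0.05, 0.07, 0.07],[-0.06, 0.1, -0.10, -0.14, -0.14],[0.04, -0.06, 0.06, 0.08, 0.08],[-0.05, 0.08, -0.08, -0.12, -0.12],[0.15, -0.24, 0.24, 0.34, 0.34]] + [[-0.07, -0.13, 0.07, 0.09, -0.2], [-0.05, -0.09, 0.05, 0.07, -0.14], [0.03, 0.05, -0.03, -0.04, 0.08], [0.04, 0.07, -0.04, -0.05, 0.11], [0.00, 0.00, -0.0, -0.0, 0.0]]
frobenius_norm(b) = 3.64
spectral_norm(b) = 2.61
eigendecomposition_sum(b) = [[-0.23+0.47j, (-0.3-0.19j), (-0.13+0.26j), (-0.09-0.57j), (0.07-0.15j)], [0.46+0.41j, -0.30+0.28j, 0.25+0.22j, -0.67-0.07j, (-0.15-0.12j)], [(-0.42+0.88j), -0.56-0.34j, (-0.23+0.48j), (-0.19-1.06j), (0.12-0.28j)], [0.07+0.70j, (-0.47-0j), (0.04+0.38j), -0.51-0.58j, (-0.03-0.22j)], [0.53-0.18j, 0.08+0.37j, 0.29-0.10j, -0.36+0.50j, (-0.16+0.06j)]] + [[(-0.23-0.47j),(-0.3+0.19j),-0.13-0.26j,-0.09+0.57j,0.07+0.15j], [(0.46-0.41j),(-0.3-0.28j),0.25-0.22j,(-0.67+0.07j),-0.15+0.12j], [(-0.42-0.88j),(-0.56+0.34j),-0.23-0.48j,-0.19+1.06j,(0.12+0.28j)], [(0.07-0.7j),(-0.47+0j),0.04-0.38j,(-0.51+0.58j),-0.03+0.22j], [0.53+0.18j,(0.08-0.37j),(0.29+0.1j),(-0.36-0.5j),-0.16-0.06j]] + [[-0.06-0.00j, -0.03-0.00j, 0.00-0.00j, 0.05-0.00j, -0.00+0.00j],[(-0.35-0j), -0.16-0.00j, (0.03-0j), 0.28-0.00j, (-0.03+0j)],[(0.41+0j), 0.18+0.00j, -0.03+0.00j, (-0.34+0j), 0.04-0.00j],[(0.37+0j), (0.17+0j), (-0.03+0j), (-0.3+0j), 0.03-0.00j],[-0.45-0.00j, (-0.2-0j), (0.04-0j), 0.37-0.00j, -0.04+0.00j]] + [[0.33-0.67j, -0.08-0.51j, (-0.36+1.24j), 0.25-0.51j, (-0.1+1.19j)], [(-0.27+0.56j), 0.07+0.42j, (0.29-1.04j), -0.20+0.43j, 0.07-0.99j], [-0.15+0.01j, (-0.08+0.06j), 0.26-0.06j, (-0.12+0.01j), (0.22-0.1j)], [0.28-0.58j, (-0.07-0.43j), -0.30+1.06j, 0.21-0.44j, -0.08+1.02j], [(0.05-0.6j), (-0.21-0.36j), (0.09+1.04j), 0.04-0.46j, (0.27+0.93j)]] + [[(0.33+0.67j), (-0.08+0.51j), -0.36-1.24j, (0.25+0.51j), (-0.1-1.19j)], [-0.27-0.56j, (0.07-0.42j), (0.29+1.04j), (-0.2-0.43j), 0.07+0.99j], [-0.15-0.01j, -0.08-0.06j, (0.26+0.06j), (-0.12-0.01j), (0.22+0.1j)], [(0.28+0.58j), (-0.07+0.43j), (-0.3-1.06j), 0.21+0.44j, -0.08-1.02j], [0.05+0.60j, -0.21+0.36j, (0.09-1.04j), 0.04+0.46j, 0.27-0.93j]]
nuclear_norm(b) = 7.10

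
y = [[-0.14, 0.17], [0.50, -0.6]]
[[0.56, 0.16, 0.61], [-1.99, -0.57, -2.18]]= y @ [[-0.54, -2.61, -2.0], [2.86, -1.22, 1.97]]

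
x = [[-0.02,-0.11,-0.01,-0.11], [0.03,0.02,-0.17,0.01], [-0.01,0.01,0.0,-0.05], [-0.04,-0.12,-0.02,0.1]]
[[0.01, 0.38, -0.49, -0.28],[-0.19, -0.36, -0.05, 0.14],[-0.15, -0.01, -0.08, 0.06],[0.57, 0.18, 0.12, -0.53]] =x@[[-0.47,1.91,-3.34,1.66], [-2.65,-3.15,2.35,3.15], [0.86,2.04,0.14,-0.23], [2.55,-0.83,2.67,-0.91]]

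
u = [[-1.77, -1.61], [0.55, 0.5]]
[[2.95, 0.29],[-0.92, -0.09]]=u @[[-1.46, -0.22],[-0.23, 0.06]]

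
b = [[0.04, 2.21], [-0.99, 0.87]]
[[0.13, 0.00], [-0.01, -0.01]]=b @[[0.06, 0.01], [0.06, -0.0]]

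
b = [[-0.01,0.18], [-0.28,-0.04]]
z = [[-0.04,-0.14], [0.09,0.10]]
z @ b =[[0.04, -0.00], [-0.03, 0.01]]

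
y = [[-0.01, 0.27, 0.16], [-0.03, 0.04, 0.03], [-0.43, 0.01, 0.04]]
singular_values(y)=[0.44, 0.31, 0.0]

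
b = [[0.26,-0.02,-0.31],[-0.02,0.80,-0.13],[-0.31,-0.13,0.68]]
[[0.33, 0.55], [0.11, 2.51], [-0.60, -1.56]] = b@ [[0.54, 0.59], [0.05, 2.92], [-0.63, -1.46]]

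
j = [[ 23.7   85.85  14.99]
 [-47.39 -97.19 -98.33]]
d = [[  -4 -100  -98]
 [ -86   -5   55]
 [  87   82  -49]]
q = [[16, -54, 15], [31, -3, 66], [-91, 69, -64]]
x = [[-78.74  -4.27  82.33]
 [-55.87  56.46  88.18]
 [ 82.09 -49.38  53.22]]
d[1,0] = -86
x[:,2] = [82.33, 88.18, 53.22]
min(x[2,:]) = -49.38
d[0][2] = -98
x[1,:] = [-55.87, 56.46, 88.18]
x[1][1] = 56.46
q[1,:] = [31, -3, 66]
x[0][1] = -4.27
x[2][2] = 53.22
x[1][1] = 56.46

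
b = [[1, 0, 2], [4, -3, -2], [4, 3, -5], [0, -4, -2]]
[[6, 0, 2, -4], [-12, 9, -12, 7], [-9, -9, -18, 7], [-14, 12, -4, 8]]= b @ [[0, 0, -2, 0], [2, -3, 0, -1], [3, 0, 2, -2]]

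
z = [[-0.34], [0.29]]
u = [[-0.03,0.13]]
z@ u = [[0.01,-0.04], [-0.01,0.04]]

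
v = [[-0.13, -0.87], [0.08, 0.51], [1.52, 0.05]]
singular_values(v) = [1.54, 0.99]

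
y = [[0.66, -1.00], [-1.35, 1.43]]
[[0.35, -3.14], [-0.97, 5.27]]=y @ [[1.16,  -1.91], [0.42,  1.88]]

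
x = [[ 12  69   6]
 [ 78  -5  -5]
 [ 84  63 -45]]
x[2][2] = -45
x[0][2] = 6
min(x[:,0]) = 12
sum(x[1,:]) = 68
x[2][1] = 63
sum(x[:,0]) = 174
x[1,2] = -5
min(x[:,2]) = -45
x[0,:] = [12, 69, 6]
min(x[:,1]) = -5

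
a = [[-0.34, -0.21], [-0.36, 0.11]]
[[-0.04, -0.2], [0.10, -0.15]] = a@[[-0.15, 0.48], [0.41, 0.18]]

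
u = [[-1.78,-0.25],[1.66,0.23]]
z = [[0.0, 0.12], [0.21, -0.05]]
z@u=[[0.20, 0.03], [-0.46, -0.06]]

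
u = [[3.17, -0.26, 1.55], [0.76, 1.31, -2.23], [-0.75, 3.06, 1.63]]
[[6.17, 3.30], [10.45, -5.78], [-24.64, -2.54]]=u@[[4.34,0.1], [-4.02,-1.68], [-5.57,1.64]]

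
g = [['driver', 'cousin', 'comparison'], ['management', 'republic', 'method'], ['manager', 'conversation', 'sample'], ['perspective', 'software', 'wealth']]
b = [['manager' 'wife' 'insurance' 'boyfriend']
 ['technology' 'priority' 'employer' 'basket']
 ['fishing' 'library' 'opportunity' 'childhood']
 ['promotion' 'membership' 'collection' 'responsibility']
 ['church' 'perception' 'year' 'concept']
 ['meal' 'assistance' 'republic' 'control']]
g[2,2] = 'sample'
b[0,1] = 'wife'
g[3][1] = 'software'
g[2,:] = ['manager', 'conversation', 'sample']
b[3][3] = 'responsibility'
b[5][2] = 'republic'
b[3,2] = 'collection'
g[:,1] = ['cousin', 'republic', 'conversation', 'software']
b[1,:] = ['technology', 'priority', 'employer', 'basket']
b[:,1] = ['wife', 'priority', 'library', 'membership', 'perception', 'assistance']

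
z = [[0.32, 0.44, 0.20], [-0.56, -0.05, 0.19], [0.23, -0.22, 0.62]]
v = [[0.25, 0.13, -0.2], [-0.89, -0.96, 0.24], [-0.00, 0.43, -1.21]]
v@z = [[-0.04, 0.15, -0.05], [0.31, -0.4, -0.21], [-0.52, 0.24, -0.67]]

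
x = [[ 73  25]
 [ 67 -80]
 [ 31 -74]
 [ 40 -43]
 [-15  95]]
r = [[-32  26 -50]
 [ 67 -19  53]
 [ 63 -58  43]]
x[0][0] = 73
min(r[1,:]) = -19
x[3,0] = 40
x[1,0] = 67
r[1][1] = -19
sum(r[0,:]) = -56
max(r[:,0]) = 67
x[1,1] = -80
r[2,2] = 43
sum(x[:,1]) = -77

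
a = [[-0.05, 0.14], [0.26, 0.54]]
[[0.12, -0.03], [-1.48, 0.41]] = a @ [[-4.29, 1.19],[-0.67, 0.19]]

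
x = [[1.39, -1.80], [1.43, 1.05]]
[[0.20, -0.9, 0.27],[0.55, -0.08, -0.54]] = x@ [[0.30,  -0.27,  -0.17],[0.12,  0.29,  -0.28]]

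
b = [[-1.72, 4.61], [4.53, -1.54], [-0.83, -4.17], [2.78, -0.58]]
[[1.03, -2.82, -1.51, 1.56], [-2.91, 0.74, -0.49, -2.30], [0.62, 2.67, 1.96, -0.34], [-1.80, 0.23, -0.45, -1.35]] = b @ [[-0.65, -0.05, -0.25, -0.45], [-0.02, -0.63, -0.42, 0.17]]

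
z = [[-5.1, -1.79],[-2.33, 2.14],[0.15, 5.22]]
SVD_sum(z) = [[-2.52, -3.60], [0.24, 0.34], [2.5, 3.57]] + [[-2.58,  1.81], [-2.57,  1.80], [-2.35,  1.65]]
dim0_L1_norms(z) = [7.58, 9.15]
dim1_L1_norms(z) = [6.89, 4.47, 5.37]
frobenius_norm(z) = 8.15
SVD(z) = [[0.71, 0.59], [-0.07, 0.59], [-0.70, 0.54]] @ diag([6.203718103491042, 5.292200080535268]) @ [[-0.57, -0.82], [-0.82, 0.57]]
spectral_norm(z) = 6.20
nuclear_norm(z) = 11.50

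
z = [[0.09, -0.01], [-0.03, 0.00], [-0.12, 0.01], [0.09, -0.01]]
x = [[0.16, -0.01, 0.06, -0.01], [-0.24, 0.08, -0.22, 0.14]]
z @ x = [[0.02, -0.0, 0.01, -0.00], [-0.0, 0.00, -0.0, 0.0], [-0.02, 0.0, -0.01, 0.0], [0.02, -0.0, 0.01, -0.0]]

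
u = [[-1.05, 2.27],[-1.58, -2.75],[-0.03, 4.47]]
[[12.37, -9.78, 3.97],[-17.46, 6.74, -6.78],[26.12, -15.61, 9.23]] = u @ [[0.87, 1.79, 0.69], [5.85, -3.48, 2.07]]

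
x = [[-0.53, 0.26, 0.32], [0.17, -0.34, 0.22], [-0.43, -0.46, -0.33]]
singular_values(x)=[0.71, 0.7, 0.39]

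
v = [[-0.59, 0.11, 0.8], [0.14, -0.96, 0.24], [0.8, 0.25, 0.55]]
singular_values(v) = [1.0, 1.0, 1.0]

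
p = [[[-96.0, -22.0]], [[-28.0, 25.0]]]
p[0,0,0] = -96.0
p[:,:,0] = [[-96.0], [-28.0]]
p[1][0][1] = 25.0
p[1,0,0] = -28.0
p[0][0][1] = -22.0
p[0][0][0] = -96.0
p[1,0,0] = -28.0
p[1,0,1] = 25.0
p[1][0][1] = 25.0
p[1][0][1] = 25.0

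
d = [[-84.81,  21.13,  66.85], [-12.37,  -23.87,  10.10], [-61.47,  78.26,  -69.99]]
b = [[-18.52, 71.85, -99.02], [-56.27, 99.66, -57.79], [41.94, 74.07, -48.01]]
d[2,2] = -69.99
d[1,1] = -23.87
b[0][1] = 71.85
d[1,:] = [-12.37, -23.87, 10.1]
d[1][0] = -12.37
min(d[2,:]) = -69.99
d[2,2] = -69.99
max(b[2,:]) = 74.07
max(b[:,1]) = 99.66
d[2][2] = -69.99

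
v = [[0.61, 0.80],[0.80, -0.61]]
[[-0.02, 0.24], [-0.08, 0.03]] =v @ [[-0.08, 0.17], [0.03, 0.17]]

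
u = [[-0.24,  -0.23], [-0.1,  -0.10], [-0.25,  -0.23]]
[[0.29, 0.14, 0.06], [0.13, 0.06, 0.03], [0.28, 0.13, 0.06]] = u@[[0.99, 0.47, 0.19], [-2.31, -1.09, -0.45]]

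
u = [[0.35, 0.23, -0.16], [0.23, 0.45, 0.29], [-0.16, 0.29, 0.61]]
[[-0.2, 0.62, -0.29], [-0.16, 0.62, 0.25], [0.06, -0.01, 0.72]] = u @[[0.2, 0.01, -0.94], [-0.79, 2.00, 0.63], [0.53, -0.96, 0.64]]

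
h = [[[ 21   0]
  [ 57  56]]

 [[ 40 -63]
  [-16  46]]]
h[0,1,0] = 57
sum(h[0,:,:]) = 134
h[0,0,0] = 21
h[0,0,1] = 0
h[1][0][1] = -63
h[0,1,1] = 56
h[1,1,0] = -16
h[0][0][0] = 21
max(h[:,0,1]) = 0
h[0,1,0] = 57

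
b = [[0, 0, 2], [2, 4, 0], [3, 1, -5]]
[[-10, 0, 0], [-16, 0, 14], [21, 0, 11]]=b @ [[0, 0, 3], [-4, 0, 2], [-5, 0, 0]]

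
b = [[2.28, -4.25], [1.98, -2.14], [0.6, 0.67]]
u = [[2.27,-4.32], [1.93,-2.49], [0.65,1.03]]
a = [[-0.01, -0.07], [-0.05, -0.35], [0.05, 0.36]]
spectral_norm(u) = 5.82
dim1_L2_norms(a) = [0.07, 0.35, 0.36]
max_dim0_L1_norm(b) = 7.06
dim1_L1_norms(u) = [6.59, 4.42, 1.68]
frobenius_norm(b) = 5.71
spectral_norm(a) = 0.51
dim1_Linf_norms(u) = [4.32, 2.49, 1.03]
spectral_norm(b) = 5.61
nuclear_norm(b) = 6.68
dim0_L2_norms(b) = [3.08, 4.81]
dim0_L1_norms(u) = [4.85, 7.84]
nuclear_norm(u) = 6.99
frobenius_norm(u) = 5.93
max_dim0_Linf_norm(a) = 0.36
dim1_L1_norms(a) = [0.08, 0.4, 0.41]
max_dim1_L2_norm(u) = 4.88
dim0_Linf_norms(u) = [2.27, 4.32]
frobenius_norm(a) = 0.51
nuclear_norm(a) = 0.51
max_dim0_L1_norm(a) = 0.78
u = a + b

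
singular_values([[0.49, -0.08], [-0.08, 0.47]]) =[0.56, 0.4]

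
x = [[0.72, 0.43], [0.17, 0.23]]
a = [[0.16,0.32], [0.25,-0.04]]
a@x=[[0.17, 0.14], [0.17, 0.1]]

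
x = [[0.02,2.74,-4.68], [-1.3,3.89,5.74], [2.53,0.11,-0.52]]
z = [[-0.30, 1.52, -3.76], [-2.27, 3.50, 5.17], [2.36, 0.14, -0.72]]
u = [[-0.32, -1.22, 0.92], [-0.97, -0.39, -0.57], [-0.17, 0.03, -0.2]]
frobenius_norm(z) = 8.17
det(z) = 49.29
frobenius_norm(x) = 9.27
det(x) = 84.61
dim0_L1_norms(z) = [4.93, 5.16, 9.65]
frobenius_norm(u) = 1.98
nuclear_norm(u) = 2.77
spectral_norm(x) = 7.72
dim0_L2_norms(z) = [3.29, 3.82, 6.43]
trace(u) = -0.91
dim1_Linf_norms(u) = [1.22, 0.97, 0.2]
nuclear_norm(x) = 14.66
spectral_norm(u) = 1.58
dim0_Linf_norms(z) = [2.36, 3.5, 5.17]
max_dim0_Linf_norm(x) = 5.74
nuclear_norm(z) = 12.57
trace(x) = 3.39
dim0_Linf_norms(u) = [0.97, 1.22, 0.92]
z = x + u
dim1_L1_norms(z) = [5.58, 10.94, 3.22]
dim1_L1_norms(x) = [7.44, 10.93, 3.16]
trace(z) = 2.48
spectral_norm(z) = 7.16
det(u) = 0.00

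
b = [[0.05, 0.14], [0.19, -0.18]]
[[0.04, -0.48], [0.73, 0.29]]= b@[[3.06, -1.32], [-0.82, -2.98]]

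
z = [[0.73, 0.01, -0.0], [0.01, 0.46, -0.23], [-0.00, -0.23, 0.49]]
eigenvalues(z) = [0.24, 0.73, 0.7]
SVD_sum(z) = [[0.69, 0.13, -0.12],[0.13, 0.02, -0.02],[-0.12, -0.02, 0.02]] + [[0.04, -0.12, 0.13], [-0.12, 0.31, -0.33], [0.13, -0.33, 0.35]] + [[0.00, -0.00, -0.00], [-0.0, 0.13, 0.12], [-0.00, 0.12, 0.11]]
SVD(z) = [[-0.97, 0.25, -0.02], [-0.18, -0.66, 0.73], [0.17, 0.71, 0.68]] @ diag([0.73188049614658, 0.7037178048734857, 0.24440169897993402]) @ [[-0.97,-0.18,0.17], [0.25,-0.66,0.71], [-0.02,0.73,0.68]]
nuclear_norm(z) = 1.68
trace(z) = 1.68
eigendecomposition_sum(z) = [[0.00, -0.00, -0.0], [-0.00, 0.13, 0.12], [-0.00, 0.12, 0.11]] + [[0.69, 0.13, -0.12], [0.13, 0.02, -0.02], [-0.12, -0.02, 0.02]] + [[0.04, -0.12, 0.13], [-0.12, 0.31, -0.33], [0.13, -0.33, 0.35]]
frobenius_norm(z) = 1.04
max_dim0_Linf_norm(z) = 0.73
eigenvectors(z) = [[0.02, 0.97, 0.25], [-0.73, 0.18, -0.66], [-0.68, -0.17, 0.71]]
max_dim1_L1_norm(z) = 0.74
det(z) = 0.13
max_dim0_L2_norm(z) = 0.73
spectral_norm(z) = 0.73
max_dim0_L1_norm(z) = 0.74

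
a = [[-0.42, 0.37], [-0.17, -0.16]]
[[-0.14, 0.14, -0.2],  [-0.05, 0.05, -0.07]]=a@ [[0.32, -0.31, 0.45],[-0.02, 0.02, -0.03]]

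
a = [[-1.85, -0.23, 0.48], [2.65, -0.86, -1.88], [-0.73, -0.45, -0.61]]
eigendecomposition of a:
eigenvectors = [[-0.34, 0.54, 0.09], [0.71, 0.25, 0.88], [-0.62, 0.81, 0.47]]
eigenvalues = [-0.49, -1.24, -1.59]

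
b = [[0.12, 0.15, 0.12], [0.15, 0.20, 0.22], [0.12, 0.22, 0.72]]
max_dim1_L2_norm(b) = 0.76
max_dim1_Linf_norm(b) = 0.72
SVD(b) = [[-0.23, -0.62, -0.75], [-0.36, -0.66, 0.65], [-0.9, 0.42, -0.07]] @ diag([0.8388603662666572, 0.19927318504065625, 0.0018664486926866888]) @ [[-0.23, -0.36, -0.9], [-0.62, -0.66, 0.42], [-0.75, 0.65, -0.07]]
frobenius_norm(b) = 0.86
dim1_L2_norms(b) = [0.23, 0.33, 0.76]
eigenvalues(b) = [0.84, 0.0, 0.2]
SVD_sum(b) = [[0.04, 0.07, 0.17], [0.07, 0.11, 0.28], [0.17, 0.28, 0.68]] + [[0.08, 0.08, -0.05], [0.08, 0.09, -0.06], [-0.05, -0.06, 0.04]] + [[0.0, -0.00, 0.0], [-0.0, 0.0, -0.00], [0.00, -0.00, 0.00]]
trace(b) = 1.04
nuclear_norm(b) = 1.04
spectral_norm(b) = 0.84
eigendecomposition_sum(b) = [[0.04, 0.07, 0.17],[0.07, 0.11, 0.28],[0.17, 0.28, 0.68]] + [[0.00, -0.00, 0.00],  [-0.00, 0.0, -0.00],  [0.0, -0.00, 0.0]] + [[0.08, 0.08, -0.05], [0.08, 0.09, -0.06], [-0.05, -0.06, 0.04]]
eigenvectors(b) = [[-0.23, -0.75, -0.62], [-0.36, 0.65, -0.66], [-0.9, -0.07, 0.42]]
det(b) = 0.00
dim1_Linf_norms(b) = [0.15, 0.22, 0.72]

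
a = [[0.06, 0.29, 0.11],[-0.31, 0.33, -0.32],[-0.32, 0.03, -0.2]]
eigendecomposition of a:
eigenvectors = [[-0.65+0.00j, (-0.65-0j), -0.68+0.00j], [0.06-0.44j, (0.06+0.44j), -0.56+0.00j], [(0.29-0.54j), 0.29+0.54j, (0.47+0j)]]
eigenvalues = [(-0.02+0.29j), (-0.02-0.29j), (0.22+0j)]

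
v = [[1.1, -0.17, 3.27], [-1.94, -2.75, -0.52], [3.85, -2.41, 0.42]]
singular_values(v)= [4.93, 3.57, 2.7]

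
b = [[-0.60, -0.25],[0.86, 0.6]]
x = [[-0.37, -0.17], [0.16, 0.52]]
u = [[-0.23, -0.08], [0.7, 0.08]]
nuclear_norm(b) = 1.35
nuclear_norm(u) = 0.79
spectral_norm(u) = 0.74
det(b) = -0.15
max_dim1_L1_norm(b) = 1.46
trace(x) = 0.15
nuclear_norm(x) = 0.89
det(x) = -0.17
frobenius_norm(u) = 0.75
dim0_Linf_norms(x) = [0.37, 0.52]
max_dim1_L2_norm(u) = 0.7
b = x + u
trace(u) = -0.15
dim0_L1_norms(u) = [0.93, 0.16]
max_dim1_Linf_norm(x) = 0.52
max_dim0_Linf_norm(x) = 0.52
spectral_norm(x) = 0.63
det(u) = 0.04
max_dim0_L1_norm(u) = 0.93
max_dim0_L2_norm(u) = 0.74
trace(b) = 0.00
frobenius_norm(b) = 1.23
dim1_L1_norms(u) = [0.31, 0.78]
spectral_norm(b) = 1.23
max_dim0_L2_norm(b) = 1.05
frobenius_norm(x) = 0.68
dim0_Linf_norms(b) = [0.86, 0.6]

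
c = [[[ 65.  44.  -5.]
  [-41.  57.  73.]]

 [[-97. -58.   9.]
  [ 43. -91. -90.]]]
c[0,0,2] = -5.0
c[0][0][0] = 65.0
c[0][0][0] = 65.0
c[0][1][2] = 73.0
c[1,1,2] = -90.0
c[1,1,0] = 43.0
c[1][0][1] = -58.0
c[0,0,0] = 65.0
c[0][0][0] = 65.0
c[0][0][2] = -5.0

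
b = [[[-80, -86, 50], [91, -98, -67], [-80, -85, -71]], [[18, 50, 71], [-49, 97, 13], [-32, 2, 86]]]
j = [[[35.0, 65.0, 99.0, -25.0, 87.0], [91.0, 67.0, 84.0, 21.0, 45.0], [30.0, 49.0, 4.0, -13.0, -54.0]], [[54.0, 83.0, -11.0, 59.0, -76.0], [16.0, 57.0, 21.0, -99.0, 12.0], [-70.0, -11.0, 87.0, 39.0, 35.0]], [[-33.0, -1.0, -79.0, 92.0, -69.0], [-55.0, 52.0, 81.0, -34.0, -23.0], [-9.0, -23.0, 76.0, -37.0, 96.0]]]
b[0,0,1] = -86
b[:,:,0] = [[-80, 91, -80], [18, -49, -32]]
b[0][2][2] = -71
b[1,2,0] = -32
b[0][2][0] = -80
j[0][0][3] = -25.0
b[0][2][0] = -80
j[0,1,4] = 45.0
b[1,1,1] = 97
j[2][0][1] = -1.0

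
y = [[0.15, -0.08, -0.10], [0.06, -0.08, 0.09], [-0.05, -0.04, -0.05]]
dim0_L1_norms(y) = [0.26, 0.2, 0.24]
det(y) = 0.00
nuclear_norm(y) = 0.41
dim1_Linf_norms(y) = [0.15, 0.09, 0.05]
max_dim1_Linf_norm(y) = 0.15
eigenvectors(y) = [[0.96+0.00j, (0.16+0.29j), 0.16-0.29j], [0.14+0.00j, 0.79+0.00j, (0.79-0j)], [(-0.25+0j), (-0.04+0.51j), -0.04-0.51j]]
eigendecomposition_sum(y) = [[0.15+0.00j,(-0.03-0j),-0.08-0.00j], [(0.02+0j),-0.01-0.00j,(-0.01-0j)], [-0.04+0.00j,(0.01+0j),(0.02+0j)]] + [[0.01j, -0.02-0.01j, (-0.01+0.03j)], [0.02+0.01j, -0.04+0.04j, (0.05+0.05j)], [-0.01+0.01j, (-0.02-0.03j), (-0.04+0.03j)]] + [[0.00-0.01j, (-0.02+0.01j), (-0.01-0.03j)], [0.02-0.01j, (-0.04-0.04j), 0.05-0.05j], [-0.01-0.01j, -0.02+0.03j, -0.04-0.03j]]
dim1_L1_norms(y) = [0.33, 0.23, 0.14]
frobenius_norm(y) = 0.25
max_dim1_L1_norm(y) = 0.33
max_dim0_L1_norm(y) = 0.26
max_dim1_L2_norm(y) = 0.2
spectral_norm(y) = 0.20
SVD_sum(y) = [[0.16, -0.09, -0.07], [0.04, -0.03, -0.02], [-0.00, 0.00, 0.00]] + [[-0.01,  0.01,  -0.03],  [0.03,  -0.03,  0.11],  [-0.01,  0.01,  -0.04]] + [[0.0, 0.00, 0.00], [-0.01, -0.02, -0.0], [-0.04, -0.05, -0.01]]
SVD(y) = [[-0.96,0.26,-0.08], [-0.27,-0.90,0.35], [0.01,0.36,0.93]] @ diag([0.20178922689600662, 0.13393650550780883, 0.07030021622348451]) @ [[-0.8, 0.49, 0.35], [-0.24, 0.27, -0.93], [-0.55, -0.83, -0.10]]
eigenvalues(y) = [(0.16+0j), (-0.07+0.08j), (-0.07-0.08j)]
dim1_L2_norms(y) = [0.2, 0.13, 0.08]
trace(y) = 0.02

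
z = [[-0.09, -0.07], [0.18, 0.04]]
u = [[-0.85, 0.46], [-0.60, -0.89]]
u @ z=[[0.16, 0.08], [-0.11, 0.01]]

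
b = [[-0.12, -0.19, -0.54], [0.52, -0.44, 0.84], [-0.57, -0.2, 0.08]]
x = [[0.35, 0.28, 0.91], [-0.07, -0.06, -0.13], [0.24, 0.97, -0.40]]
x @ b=[[-0.42, -0.37, 0.12], [0.05, 0.07, -0.02], [0.7, -0.39, 0.65]]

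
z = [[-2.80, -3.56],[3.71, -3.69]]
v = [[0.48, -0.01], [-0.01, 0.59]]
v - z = [[3.28, 3.55], [-3.72, 4.28]]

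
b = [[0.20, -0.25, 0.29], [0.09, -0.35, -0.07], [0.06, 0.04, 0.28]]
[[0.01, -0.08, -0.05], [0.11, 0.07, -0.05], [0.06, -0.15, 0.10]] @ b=[[-0.01,0.02,-0.01],[0.03,-0.05,0.01],[0.00,0.04,0.06]]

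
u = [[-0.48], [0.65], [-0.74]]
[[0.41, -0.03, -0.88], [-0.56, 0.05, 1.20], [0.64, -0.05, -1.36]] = u @[[-0.86,0.07,1.84]]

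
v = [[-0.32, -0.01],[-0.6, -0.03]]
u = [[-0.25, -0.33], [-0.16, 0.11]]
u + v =[[-0.57, -0.34], [-0.76, 0.08]]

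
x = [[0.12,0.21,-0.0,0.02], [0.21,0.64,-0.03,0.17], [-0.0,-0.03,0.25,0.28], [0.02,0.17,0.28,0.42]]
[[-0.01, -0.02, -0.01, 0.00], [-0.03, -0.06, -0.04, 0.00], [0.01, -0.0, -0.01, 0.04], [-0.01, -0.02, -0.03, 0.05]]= x @ [[-0.01,-0.04,-0.04,0.04], [-0.04,-0.06,-0.04,-0.02], [0.05,0.04,0.01,0.09], [-0.03,-0.05,-0.05,0.06]]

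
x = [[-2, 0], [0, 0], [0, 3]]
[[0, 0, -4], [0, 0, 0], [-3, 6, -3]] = x @ [[0, 0, 2], [-1, 2, -1]]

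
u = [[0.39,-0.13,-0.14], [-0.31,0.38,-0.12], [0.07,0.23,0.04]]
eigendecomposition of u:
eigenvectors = [[-0.62+0.00j,0.18+0.36j,(0.18-0.36j)],[(0.75+0j),0.15+0.52j,(0.15-0.52j)],[0.23+0.00j,(0.74+0j),(0.74-0j)]]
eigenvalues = [(0.6+0j), (0.11+0.2j), (0.11-0.2j)]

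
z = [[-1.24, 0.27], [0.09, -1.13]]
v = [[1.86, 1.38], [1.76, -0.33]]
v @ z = [[-2.18, -1.06], [-2.21, 0.85]]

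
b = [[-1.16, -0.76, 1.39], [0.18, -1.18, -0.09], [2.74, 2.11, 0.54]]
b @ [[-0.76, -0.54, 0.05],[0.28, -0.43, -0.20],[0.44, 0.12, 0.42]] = [[1.28, 1.12, 0.68], [-0.51, 0.4, 0.21], [-1.25, -2.32, -0.06]]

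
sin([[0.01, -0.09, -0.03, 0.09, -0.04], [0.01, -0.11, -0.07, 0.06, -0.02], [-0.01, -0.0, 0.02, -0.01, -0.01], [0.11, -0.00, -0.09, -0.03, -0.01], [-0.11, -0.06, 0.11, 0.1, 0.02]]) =[[0.01, -0.09, -0.03, 0.09, -0.04],[0.01, -0.11, -0.07, 0.06, -0.02],[-0.01, 0.00, 0.02, -0.01, -0.01],[0.11, -0.00, -0.09, -0.03, -0.01],[-0.11, -0.06, 0.11, 0.10, 0.02]]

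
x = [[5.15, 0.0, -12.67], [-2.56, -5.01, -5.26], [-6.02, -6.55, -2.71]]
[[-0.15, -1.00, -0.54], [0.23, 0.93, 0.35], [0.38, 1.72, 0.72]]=x @ [[-0.03,-0.17,-0.08], [-0.03,-0.11,-0.04], [-0.00,0.01,0.01]]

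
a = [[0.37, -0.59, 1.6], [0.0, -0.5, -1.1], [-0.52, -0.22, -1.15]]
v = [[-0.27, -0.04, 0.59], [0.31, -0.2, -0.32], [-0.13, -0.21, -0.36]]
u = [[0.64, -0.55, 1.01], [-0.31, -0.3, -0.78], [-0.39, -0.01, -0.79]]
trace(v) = -0.83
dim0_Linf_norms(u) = [0.64, 0.55, 1.01]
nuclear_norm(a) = 3.46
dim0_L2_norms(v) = [0.43, 0.29, 0.76]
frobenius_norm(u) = 1.82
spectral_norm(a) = 2.32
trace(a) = -1.28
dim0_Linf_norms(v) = [0.31, 0.21, 0.59]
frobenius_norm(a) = 2.48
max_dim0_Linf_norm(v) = 0.59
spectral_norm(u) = 1.72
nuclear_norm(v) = 1.38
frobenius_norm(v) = 0.92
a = u + v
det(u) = -0.00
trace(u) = -0.45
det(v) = -0.06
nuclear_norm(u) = 2.31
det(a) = -0.63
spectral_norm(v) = 0.83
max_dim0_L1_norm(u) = 2.58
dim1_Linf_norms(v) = [0.59, 0.32, 0.36]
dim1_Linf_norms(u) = [1.01, 0.78, 0.79]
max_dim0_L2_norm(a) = 2.26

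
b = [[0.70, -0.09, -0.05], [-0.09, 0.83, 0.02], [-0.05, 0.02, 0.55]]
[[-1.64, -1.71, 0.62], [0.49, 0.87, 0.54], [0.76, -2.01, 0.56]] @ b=[[-1.03, -1.26, 0.39], [0.24, 0.69, 0.29], [0.68, -1.73, 0.23]]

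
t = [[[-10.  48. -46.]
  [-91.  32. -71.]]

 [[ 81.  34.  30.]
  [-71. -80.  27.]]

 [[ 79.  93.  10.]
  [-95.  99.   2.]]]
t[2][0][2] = 10.0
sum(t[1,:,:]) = 21.0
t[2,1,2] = 2.0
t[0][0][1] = 48.0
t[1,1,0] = -71.0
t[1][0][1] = 34.0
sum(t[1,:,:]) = 21.0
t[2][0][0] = 79.0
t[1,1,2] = 27.0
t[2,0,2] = 10.0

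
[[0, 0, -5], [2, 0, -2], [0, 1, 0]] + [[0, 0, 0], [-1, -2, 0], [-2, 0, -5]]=[[0, 0, -5], [1, -2, -2], [-2, 1, -5]]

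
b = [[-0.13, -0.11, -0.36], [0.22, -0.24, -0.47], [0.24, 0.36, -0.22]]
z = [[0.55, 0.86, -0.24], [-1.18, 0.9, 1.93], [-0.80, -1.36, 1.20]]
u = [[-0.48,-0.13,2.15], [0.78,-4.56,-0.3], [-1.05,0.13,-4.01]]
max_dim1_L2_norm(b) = 0.57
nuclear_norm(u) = 10.15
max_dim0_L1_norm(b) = 1.05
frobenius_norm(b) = 0.85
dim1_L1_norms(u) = [2.76, 5.64, 5.19]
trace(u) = -9.05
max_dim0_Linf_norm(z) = 1.93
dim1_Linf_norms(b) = [0.36, 0.47, 0.36]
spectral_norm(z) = 2.73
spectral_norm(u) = 4.64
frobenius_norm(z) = 3.31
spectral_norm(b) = 0.67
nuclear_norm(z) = 4.85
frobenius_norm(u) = 6.60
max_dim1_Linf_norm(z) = 1.93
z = u @ b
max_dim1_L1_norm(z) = 4.01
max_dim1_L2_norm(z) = 2.43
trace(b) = -0.59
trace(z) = 2.65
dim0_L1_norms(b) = [0.59, 0.71, 1.05]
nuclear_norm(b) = 1.37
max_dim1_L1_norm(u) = 5.64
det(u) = -19.32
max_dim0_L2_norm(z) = 2.29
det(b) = -0.07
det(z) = 1.37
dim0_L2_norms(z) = [1.53, 1.84, 2.29]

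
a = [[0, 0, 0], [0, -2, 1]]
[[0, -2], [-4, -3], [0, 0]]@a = [[0, 4, -2], [0, 6, -3], [0, 0, 0]]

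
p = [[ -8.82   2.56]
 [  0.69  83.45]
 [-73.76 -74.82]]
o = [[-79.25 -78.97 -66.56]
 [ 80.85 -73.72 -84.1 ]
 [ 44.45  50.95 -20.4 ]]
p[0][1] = 2.56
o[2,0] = 44.45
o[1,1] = -73.72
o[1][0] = 80.85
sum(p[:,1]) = 11.190000000000012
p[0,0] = -8.82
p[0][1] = 2.56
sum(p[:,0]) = -81.89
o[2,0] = 44.45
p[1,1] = 83.45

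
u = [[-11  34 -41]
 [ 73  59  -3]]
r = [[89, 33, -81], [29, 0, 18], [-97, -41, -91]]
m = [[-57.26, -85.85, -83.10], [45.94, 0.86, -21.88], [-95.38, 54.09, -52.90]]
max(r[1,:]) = 29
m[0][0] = -57.26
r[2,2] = -91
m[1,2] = -21.88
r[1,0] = 29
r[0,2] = -81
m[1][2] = -21.88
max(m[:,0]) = 45.94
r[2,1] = -41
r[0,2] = -81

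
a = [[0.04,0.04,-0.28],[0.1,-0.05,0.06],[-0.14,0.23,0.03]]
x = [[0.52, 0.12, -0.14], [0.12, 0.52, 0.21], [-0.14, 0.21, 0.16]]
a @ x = [[0.06,-0.03,-0.04],[0.04,-0.00,-0.01],[-0.05,0.11,0.07]]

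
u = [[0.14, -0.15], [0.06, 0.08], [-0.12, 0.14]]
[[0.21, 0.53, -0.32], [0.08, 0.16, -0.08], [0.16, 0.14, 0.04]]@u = [[0.1, -0.03], [0.03, -0.01], [0.03, -0.01]]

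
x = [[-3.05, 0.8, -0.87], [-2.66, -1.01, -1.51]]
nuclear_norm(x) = 5.76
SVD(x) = [[-0.71, -0.70], [-0.7, 0.71]] @ diag([4.376964543225944, 1.3846954132020857]) @ [[0.92, 0.03, 0.38], [0.17, -0.93, -0.34]]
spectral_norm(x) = 4.38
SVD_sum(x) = [[-2.88, -0.10, -1.2], [-2.83, -0.10, -1.18]] + [[-0.17, 0.9, 0.33], [0.17, -0.91, -0.33]]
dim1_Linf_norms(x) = [3.05, 2.66]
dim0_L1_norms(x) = [5.71, 1.81, 2.38]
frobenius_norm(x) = 4.59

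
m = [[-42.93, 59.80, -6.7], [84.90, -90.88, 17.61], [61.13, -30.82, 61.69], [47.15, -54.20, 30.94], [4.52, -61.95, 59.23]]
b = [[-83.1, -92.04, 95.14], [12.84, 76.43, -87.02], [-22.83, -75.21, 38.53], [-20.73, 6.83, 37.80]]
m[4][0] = 4.52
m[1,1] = -90.88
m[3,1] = -54.2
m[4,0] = 4.52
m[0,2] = -6.7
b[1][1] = 76.43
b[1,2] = -87.02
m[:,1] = [59.8, -90.88, -30.82, -54.2, -61.95]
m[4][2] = 59.23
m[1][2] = 17.61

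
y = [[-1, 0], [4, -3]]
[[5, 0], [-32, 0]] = y @ [[-5, 0], [4, 0]]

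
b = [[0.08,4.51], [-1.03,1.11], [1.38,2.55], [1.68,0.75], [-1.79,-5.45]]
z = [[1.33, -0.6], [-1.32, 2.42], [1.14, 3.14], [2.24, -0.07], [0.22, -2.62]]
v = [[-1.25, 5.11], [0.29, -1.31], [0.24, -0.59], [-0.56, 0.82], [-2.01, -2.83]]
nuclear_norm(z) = 7.93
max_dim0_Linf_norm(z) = 3.14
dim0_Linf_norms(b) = [1.79, 5.45]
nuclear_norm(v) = 8.52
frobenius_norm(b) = 8.21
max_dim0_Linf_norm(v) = 5.11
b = z + v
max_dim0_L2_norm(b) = 7.64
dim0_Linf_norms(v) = [2.01, 5.11]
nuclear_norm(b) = 10.20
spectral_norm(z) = 4.80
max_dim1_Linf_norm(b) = 5.45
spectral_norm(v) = 6.08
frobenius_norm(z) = 5.73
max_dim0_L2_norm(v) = 6.07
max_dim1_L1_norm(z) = 4.28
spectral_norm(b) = 7.87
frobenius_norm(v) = 6.55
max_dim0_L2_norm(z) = 4.79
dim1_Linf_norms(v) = [5.11, 1.31, 0.59, 0.82, 2.83]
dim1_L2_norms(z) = [1.46, 2.76, 3.34, 2.24, 2.63]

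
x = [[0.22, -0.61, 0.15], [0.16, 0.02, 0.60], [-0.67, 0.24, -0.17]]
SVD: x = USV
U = [[-0.58,0.49,0.65], [-0.4,-0.87,0.3], [0.71,-0.09,0.70]]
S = [0.95, 0.55, 0.39]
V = [[-0.7, 0.54, -0.47], [0.05, -0.61, -0.79], [-0.71, -0.57, 0.40]]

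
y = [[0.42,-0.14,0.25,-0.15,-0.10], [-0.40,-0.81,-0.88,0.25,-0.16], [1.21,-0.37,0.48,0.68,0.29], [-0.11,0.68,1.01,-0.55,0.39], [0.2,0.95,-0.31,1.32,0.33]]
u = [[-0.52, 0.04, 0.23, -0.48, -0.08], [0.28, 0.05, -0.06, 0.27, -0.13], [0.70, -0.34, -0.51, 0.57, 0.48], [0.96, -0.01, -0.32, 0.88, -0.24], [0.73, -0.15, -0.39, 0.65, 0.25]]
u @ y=[[0.08,  -0.45,  -0.51,  0.40,  -0.10], [-0.03,  0.0,  0.31,  -0.39,  0.01], [-0.15,  1.21,  0.66,  -0.22,  0.22], [-0.12,  0.36,  1.06,  -1.16,  0.08], [-0.13,  0.84,  0.71,  -0.44,  0.17]]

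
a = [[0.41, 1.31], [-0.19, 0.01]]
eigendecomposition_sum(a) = [[(0.2+0.18j), (0.65-0.3j)], [-0.09+0.04j, 0.01+0.27j]] + [[0.20-0.18j, 0.65+0.30j], [(-0.09-0.04j), (0.01-0.27j)]]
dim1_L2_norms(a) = [1.37, 0.19]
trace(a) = 0.42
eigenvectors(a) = [[(0.93+0j), (0.93-0j)], [-0.14+0.33j, -0.14-0.33j]]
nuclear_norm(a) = 1.56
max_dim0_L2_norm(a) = 1.31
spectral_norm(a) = 1.37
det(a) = 0.25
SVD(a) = [[1.0, -0.04], [-0.04, -1.00]] @ diag([1.3734880490375703, 0.18420254925208993]) @ [[0.3, 0.95],[0.95, -0.3]]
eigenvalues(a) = [(0.21+0.46j), (0.21-0.46j)]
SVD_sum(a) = [[0.42,1.31], [-0.01,-0.05]] + [[-0.01, 0.0], [-0.18, 0.06]]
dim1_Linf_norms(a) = [1.31, 0.19]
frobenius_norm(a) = 1.39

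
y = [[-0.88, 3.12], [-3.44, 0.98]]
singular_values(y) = [4.22, 2.34]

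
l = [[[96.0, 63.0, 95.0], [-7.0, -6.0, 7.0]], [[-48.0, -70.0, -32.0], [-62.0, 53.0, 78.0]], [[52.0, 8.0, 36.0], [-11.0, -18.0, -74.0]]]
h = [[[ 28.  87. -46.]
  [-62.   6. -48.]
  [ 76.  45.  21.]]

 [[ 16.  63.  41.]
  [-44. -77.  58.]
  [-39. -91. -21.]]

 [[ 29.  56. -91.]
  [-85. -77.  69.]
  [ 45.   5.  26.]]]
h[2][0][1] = 56.0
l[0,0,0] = 96.0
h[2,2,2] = 26.0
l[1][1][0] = -62.0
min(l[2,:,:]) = -74.0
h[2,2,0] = 45.0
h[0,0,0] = 28.0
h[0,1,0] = -62.0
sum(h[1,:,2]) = 78.0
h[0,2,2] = 21.0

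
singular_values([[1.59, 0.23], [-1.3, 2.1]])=[2.59, 1.4]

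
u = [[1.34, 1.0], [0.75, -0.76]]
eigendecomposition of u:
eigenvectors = [[0.95, -0.38],[0.30, 0.92]]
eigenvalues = [1.65, -1.07]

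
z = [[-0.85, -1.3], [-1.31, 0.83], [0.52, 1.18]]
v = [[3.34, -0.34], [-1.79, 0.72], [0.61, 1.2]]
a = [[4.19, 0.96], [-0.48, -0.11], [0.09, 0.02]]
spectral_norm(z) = 2.02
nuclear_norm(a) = 4.33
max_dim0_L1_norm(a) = 4.76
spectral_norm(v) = 3.87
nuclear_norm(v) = 5.23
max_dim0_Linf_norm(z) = 1.31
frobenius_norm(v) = 4.10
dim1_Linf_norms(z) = [1.3, 1.31, 1.18]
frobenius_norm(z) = 2.55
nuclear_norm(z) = 3.57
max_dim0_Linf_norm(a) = 4.19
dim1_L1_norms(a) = [5.15, 0.59, 0.11]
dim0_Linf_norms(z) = [1.31, 1.3]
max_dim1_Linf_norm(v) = 3.34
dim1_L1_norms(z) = [2.15, 2.14, 1.7]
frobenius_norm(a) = 4.33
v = a + z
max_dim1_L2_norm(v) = 3.36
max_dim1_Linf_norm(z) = 1.31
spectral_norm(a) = 4.33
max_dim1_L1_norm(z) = 2.15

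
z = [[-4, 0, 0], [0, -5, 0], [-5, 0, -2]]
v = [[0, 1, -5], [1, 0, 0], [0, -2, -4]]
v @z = [[25, -5, 10], [-4, 0, 0], [20, 10, 8]]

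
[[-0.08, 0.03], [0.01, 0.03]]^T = [[-0.08, 0.01], [0.03, 0.03]]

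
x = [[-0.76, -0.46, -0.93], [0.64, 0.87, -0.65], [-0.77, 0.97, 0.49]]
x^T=[[-0.76, 0.64, -0.77], [-0.46, 0.87, 0.97], [-0.93, -0.65, 0.49]]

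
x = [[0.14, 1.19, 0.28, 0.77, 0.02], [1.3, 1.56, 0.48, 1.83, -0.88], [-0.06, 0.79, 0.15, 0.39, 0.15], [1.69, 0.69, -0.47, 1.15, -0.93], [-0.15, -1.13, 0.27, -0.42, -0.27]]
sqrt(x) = [[(-2.8+0.26j), 0.68-0.41j, (4.38+0.27j), 0.75+0.16j, (0.11-0.33j)], [-1.42-0.08j, 1.05+0.15j, 3.03-0.10j, 1.11-0.05j, (-0.19+0.14j)], [(-2.43+0.23j), 0.44-0.37j, (3.65+0.25j), (0.51+0.14j), 0.14-0.31j], [(5.5-0.26j), 0.16+0.43j, -6.94-0.29j, 0.06-0.16j, -0.72+0.39j], [(0.17-0.26j), -0.34+0.53j, (-0.59-0.36j), -0.35-0.17j, 0.09+0.57j]]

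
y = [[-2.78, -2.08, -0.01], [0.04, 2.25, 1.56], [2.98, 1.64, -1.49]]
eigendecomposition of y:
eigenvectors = [[0.5, -0.43, 0.37], [0.22, 0.42, -0.92], [-0.84, -0.8, -0.11]]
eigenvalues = [-3.68, -0.76, 2.41]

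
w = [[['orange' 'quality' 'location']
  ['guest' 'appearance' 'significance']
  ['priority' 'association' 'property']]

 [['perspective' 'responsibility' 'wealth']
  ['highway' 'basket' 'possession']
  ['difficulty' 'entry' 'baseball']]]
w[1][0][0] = 'perspective'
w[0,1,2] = 'significance'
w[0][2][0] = 'priority'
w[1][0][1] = 'responsibility'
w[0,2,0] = 'priority'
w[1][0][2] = 'wealth'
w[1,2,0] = 'difficulty'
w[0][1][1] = 'appearance'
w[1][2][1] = 'entry'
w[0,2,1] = 'association'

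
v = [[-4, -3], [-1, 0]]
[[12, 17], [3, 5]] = v@[[-3, -5], [0, 1]]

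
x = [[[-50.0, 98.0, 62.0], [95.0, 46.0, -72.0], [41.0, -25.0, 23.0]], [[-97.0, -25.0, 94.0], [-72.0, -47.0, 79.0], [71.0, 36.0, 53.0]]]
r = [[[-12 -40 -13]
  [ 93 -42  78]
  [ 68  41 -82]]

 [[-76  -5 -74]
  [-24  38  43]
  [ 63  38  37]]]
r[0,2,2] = -82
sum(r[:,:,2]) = -11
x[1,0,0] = -97.0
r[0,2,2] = -82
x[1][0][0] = -97.0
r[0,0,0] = -12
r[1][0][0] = -76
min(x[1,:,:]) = -97.0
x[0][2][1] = -25.0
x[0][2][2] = 23.0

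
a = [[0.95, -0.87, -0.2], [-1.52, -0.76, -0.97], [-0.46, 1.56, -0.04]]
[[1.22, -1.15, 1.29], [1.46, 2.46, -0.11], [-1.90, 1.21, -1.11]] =a @ [[0.04, -1.07, 0.75], [-1.22, 0.43, -0.51], [-0.61, -1.20, -0.66]]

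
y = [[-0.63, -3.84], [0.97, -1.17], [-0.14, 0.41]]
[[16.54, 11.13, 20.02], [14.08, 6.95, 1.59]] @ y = [[-2.43, -68.33], [-2.35, -61.55]]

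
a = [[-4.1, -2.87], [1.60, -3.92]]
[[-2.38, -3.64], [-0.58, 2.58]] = a @ [[0.37, 1.05], [0.3, -0.23]]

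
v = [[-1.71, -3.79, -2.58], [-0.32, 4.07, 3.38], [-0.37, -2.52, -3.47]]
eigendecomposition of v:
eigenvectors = [[0.63,0.55,0.49], [-0.32,0.45,-0.82], [0.7,-0.7,0.29]]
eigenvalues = [-2.64, -1.55, 3.08]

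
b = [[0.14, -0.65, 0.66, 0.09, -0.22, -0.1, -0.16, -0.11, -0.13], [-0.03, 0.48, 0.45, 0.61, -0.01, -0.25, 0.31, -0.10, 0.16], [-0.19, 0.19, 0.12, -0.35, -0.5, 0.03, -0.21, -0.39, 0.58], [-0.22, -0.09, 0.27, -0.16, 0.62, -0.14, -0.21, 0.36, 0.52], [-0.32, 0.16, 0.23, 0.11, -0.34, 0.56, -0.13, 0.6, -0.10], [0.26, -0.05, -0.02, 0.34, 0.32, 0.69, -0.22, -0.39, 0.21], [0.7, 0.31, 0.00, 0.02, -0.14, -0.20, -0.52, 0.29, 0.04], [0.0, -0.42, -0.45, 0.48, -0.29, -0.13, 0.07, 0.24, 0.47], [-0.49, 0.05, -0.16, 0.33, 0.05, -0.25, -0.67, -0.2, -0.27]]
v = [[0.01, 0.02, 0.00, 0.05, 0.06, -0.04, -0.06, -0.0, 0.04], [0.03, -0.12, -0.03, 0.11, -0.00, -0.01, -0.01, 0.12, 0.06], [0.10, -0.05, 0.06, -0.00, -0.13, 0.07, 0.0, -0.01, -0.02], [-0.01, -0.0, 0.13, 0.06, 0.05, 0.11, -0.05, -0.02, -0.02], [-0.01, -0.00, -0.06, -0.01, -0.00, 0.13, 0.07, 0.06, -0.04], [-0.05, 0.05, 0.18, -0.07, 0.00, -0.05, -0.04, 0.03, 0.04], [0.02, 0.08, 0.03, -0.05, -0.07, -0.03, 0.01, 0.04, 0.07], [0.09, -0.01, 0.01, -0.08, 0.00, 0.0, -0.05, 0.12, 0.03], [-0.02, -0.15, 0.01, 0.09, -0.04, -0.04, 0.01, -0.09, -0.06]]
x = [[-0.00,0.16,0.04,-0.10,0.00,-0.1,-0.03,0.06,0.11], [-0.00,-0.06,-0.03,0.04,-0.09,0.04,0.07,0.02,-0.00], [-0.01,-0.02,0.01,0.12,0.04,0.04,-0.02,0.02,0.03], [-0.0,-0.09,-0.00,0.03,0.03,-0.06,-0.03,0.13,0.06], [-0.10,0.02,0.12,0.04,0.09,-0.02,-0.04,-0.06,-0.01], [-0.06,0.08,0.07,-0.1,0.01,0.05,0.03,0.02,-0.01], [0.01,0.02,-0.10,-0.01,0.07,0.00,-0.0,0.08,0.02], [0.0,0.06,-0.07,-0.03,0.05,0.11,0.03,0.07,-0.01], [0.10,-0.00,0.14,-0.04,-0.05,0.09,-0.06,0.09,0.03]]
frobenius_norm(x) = 0.56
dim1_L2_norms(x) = [0.25, 0.15, 0.14, 0.19, 0.2, 0.17, 0.15, 0.17, 0.23]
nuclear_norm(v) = 1.42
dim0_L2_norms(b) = [1.0, 1.0, 1.0, 1.0, 1.0, 1.0, 1.0, 1.0, 1.0]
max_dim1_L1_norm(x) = 0.6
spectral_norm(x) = 0.30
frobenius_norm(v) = 0.56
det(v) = -0.00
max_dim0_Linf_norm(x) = 0.16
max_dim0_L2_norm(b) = 1.0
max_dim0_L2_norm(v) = 0.24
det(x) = 0.00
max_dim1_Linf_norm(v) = 0.18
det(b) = 1.01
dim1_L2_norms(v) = [0.12, 0.22, 0.2, 0.2, 0.18, 0.22, 0.15, 0.18, 0.21]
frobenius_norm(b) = 3.00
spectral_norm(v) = 0.30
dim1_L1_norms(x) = [0.6, 0.35, 0.31, 0.43, 0.5, 0.43, 0.31, 0.43, 0.6]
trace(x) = 0.22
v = b @ x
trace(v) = 0.03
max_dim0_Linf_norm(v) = 0.18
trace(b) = 0.38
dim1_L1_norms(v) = [0.28, 0.49, 0.44, 0.45, 0.38, 0.51, 0.4, 0.39, 0.51]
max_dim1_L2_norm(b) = 1.0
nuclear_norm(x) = 1.41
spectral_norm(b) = 1.01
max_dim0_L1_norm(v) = 0.52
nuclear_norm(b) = 9.01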